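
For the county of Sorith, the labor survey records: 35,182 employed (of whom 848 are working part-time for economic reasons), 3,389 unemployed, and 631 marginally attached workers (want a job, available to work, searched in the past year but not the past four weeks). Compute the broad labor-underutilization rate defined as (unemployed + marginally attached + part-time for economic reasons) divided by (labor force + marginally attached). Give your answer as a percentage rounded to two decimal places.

Labor force = 35,182 + 3,389 = 38,571.
Numerator = 3,389 + 631 + 848 = 4,868.
Denominator = 38,571 + 631 = 39,202.
Broad rate = 4,868 / 39,202 = 12.42%.

Broad underutilization rate ≈ 12.42%.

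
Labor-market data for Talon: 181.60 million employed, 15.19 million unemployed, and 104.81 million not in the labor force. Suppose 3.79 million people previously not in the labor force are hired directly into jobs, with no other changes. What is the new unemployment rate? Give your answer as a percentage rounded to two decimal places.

New unemployment rate ≈ 7.57%.

Initially, labor force = 181.60 + 15.19 = 196.79 million, so u = 15.19/196.79 = 7.72%.
After the change, employed and labor force both rise by 3.79; unemployed unchanged → E = 185.39, U = 15.19, labor force = 200.58 million.
New unemployment rate = 15.19 / 200.58 = 7.57%.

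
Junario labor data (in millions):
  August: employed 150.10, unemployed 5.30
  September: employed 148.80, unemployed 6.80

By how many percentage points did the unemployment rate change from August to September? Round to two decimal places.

The unemployment rate changed by +0.96 percentage points.

August: labor force = 150.10 + 5.30 = 155.40; u = 5.30/155.40 = 3.41%.
September: labor force = 148.80 + 6.80 = 155.60; u = 6.80/155.60 = 4.37%.
Change = 4.37% − 3.41% = +0.96 pp.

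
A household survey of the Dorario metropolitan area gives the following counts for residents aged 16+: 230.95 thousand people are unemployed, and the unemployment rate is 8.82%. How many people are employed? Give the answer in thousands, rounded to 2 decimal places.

Labor force = U / u = 230.95 / 0.0882 ≈ 2,618.48 thousand.
Employed = labor force − unemployed = 2,618.48 − 230.95 = 2,387.53 thousand.

About 2,387.53 thousand are employed.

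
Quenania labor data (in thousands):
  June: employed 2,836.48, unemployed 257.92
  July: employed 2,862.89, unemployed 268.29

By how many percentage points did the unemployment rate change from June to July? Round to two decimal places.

The unemployment rate changed by +0.23 percentage points.

June: labor force = 2,836.48 + 257.92 = 3,094.40; u = 257.92/3,094.40 = 8.34%.
July: labor force = 2,862.89 + 268.29 = 3,131.18; u = 268.29/3,131.18 = 8.57%.
Change = 8.57% − 8.34% = +0.23 pp.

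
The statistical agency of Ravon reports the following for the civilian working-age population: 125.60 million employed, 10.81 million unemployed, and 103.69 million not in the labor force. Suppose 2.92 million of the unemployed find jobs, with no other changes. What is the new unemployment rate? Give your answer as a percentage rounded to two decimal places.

Initially, labor force = 125.60 + 10.81 = 136.41 million, so u = 10.81/136.41 = 7.92%.
After the change, unemployed falls and employed rises by 2.92; labor force unchanged → E = 128.52, U = 7.89, labor force = 136.41 million.
New unemployment rate = 7.89 / 136.41 = 5.78%.

New unemployment rate ≈ 5.78%.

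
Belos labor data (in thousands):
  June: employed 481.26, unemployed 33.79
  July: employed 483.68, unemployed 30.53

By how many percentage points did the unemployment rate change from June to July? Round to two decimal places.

The unemployment rate changed by −0.62 percentage points.

June: labor force = 481.26 + 33.79 = 515.05; u = 33.79/515.05 = 6.56%.
July: labor force = 483.68 + 30.53 = 514.21; u = 30.53/514.21 = 5.94%.
Change = 5.94% − 6.56% = −0.62 pp.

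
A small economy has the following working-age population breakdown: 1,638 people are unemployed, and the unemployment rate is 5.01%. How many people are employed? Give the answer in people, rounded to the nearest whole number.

Labor force = U / u = 1,638 / 0.0501 ≈ 32,695.
Employed = labor force − unemployed = 32,695 − 1,638 = 31,057.

About 31,057 are employed.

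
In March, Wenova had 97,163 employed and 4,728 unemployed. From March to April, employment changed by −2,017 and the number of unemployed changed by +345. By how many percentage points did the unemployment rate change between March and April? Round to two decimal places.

The unemployment rate changed by +0.42 percentage points.

March: labor force = 97,163 + 4,728 = 101,891; u = 4,728/101,891 = 4.64%.
April: labor force = 95,146 + 5,073 = 100,219; u = 5,073/100,219 = 5.06%.
Change = 5.06% − 4.64% = +0.42 pp.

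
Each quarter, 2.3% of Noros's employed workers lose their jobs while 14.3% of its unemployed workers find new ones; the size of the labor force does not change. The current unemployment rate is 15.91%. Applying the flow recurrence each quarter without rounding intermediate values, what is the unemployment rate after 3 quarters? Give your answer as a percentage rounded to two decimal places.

Unemployment rate after three quarters ≈ 15.05%.

With a fixed labor force, u_{t+1} = u_t + s·(1−u_t) − f·u_t = u_t·(1−s−f) + s.
Here 1−s−f = 0.834 and s = 0.023.
u_1 = 0.159100 × 0.834 + 0.023 = 0.155689.
u_2 = 0.155689 × 0.834 + 0.023 = 0.152845.
u_3 = 0.152845 × 0.834 + 0.023 = 0.150473.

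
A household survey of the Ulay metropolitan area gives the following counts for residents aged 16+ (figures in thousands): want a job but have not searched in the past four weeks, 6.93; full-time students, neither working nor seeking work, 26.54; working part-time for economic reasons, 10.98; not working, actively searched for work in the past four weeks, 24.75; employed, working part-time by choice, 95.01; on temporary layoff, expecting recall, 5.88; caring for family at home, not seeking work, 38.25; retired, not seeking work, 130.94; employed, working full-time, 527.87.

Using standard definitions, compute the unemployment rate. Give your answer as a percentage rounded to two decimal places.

Unemployment rate ≈ 4.61%.

Employed = 10.98 + 95.01 + 527.87 = 633.86 thousand (anyone who worked, including part-time for economic reasons, counts as employed).
Unemployed = 24.75 + 5.88 = 30.63 thousand (jobless and actively searching, or on temporary layoff).
Labor force = 633.86 + 30.63 = 664.49 thousand.
Unemployment rate = 30.63 / 664.49 = 4.61%.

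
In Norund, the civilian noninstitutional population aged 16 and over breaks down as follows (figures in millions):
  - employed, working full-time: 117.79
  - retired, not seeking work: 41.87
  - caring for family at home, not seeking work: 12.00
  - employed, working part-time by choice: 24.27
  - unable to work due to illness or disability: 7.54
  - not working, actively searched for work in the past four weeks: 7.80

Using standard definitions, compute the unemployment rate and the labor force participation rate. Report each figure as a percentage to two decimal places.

Employed = 117.79 + 24.27 = 142.06 million.
Unemployed = 7.80 million.
Labor force = 142.06 + 7.80 = 149.86 million.
Not in labor force = 41.87 + 12.00 + 7.54 = 61.41 million (those not working and not actively searching are outside the labor force).
Civilian working-age population = 149.86 + 61.41 = 211.27 million.
Unemployment rate = 7.80 / 149.86 = 5.20%.
Labor force participation rate = 149.86 / 211.27 = 70.93%.

Unemployment rate ≈ 5.20%; labor force participation rate ≈ 70.93%.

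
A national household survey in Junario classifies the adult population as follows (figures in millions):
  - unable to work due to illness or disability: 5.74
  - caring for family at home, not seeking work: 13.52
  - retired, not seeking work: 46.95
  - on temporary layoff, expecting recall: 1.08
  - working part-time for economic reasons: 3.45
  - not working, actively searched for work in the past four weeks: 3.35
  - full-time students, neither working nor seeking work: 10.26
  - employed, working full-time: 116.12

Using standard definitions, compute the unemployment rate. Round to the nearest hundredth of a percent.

Unemployment rate ≈ 3.57%.

Employed = 3.45 + 116.12 = 119.57 million (anyone who worked, including part-time for economic reasons, counts as employed).
Unemployed = 1.08 + 3.35 = 4.43 million (jobless and actively searching, or on temporary layoff).
Labor force = 119.57 + 4.43 = 124.00 million.
Unemployment rate = 4.43 / 124.00 = 3.57%.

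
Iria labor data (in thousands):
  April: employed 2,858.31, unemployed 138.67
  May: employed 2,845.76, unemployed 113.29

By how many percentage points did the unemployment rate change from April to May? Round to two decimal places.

April: labor force = 2,858.31 + 138.67 = 2,996.98; u = 138.67/2,996.98 = 4.63%.
May: labor force = 2,845.76 + 113.29 = 2,959.05; u = 113.29/2,959.05 = 3.83%.
Change = 3.83% − 4.63% = −0.80 pp.

The unemployment rate changed by −0.80 percentage points.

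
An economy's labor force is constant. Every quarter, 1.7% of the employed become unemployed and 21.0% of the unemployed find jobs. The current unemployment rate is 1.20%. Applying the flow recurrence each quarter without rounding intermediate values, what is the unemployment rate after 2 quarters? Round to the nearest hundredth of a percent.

With a fixed labor force, u_{t+1} = u_t + s·(1−u_t) − f·u_t = u_t·(1−s−f) + s.
Here 1−s−f = 0.773 and s = 0.017.
u_1 = 0.012000 × 0.773 + 0.017 = 0.026276.
u_2 = 0.026276 × 0.773 + 0.017 = 0.037311.

Unemployment rate after two quarters ≈ 3.73%.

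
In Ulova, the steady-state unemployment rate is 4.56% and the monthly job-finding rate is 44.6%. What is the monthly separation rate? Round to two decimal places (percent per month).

Separation rate ≈ 2.13% per month.

From u* = s/(s+f): s = u·f/(1−u).
s = 0.0456 × 44.6 / (1 − 0.0456) = 2.0338 / 0.9544 ≈ 2.13% per month.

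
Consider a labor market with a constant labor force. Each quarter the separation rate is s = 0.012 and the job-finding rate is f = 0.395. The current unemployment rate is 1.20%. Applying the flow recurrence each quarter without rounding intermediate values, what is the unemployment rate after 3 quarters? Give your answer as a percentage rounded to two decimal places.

With a fixed labor force, u_{t+1} = u_t + s·(1−u_t) − f·u_t = u_t·(1−s−f) + s.
Here 1−s−f = 0.593 and s = 0.012.
u_1 = 0.012000 × 0.593 + 0.012 = 0.019116.
u_2 = 0.019116 × 0.593 + 0.012 = 0.023336.
u_3 = 0.023336 × 0.593 + 0.012 = 0.025838.

Unemployment rate after three quarters ≈ 2.58%.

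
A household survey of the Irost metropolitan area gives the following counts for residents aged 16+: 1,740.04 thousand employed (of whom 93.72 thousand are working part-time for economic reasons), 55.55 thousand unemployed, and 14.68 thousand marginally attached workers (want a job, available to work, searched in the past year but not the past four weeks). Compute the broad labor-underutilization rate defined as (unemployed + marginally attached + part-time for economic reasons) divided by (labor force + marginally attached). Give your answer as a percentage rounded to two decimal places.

Broad underutilization rate ≈ 9.06%.

Labor force = 1,740.04 + 55.55 = 1,795.59 thousand.
Numerator = 55.55 + 14.68 + 93.72 = 163.95 thousand.
Denominator = 1,795.59 + 14.68 = 1,810.27 thousand.
Broad rate = 163.95 / 1,810.27 = 9.06%.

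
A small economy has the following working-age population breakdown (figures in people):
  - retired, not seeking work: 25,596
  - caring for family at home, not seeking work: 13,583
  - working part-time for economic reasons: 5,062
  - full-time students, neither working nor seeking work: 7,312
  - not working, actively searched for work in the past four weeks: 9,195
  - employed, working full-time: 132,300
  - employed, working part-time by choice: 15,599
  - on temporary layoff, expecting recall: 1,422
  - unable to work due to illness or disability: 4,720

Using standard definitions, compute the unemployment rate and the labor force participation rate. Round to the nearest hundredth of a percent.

Employed = 5,062 + 132,300 + 15,599 = 152,961 (anyone who worked, including part-time for economic reasons, counts as employed).
Unemployed = 9,195 + 1,422 = 10,617 (jobless and actively searching, or on temporary layoff).
Labor force = 152,961 + 10,617 = 163,578.
Not in labor force = 25,596 + 13,583 + 7,312 + 4,720 = 51,211 (those not working and not actively searching are outside the labor force).
Civilian working-age population = 163,578 + 51,211 = 214,789.
Unemployment rate = 10,617 / 163,578 = 6.49%.
Labor force participation rate = 163,578 / 214,789 = 76.16%.

Unemployment rate ≈ 6.49%; labor force participation rate ≈ 76.16%.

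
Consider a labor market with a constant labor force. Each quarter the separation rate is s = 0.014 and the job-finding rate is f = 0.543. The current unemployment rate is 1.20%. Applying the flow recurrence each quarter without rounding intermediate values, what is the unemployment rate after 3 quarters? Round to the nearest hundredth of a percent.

Unemployment rate after three quarters ≈ 2.40%.

With a fixed labor force, u_{t+1} = u_t + s·(1−u_t) − f·u_t = u_t·(1−s−f) + s.
Here 1−s−f = 0.443 and s = 0.014.
u_1 = 0.012000 × 0.443 + 0.014 = 0.019316.
u_2 = 0.019316 × 0.443 + 0.014 = 0.022557.
u_3 = 0.022557 × 0.443 + 0.014 = 0.023993.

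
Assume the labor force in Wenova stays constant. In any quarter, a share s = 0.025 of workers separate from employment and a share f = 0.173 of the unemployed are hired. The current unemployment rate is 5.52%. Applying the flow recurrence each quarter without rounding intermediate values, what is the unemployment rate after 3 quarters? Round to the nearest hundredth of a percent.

With a fixed labor force, u_{t+1} = u_t + s·(1−u_t) − f·u_t = u_t·(1−s−f) + s.
Here 1−s−f = 0.802 and s = 0.025.
u_1 = 0.055200 × 0.802 + 0.025 = 0.069270.
u_2 = 0.069270 × 0.802 + 0.025 = 0.080555.
u_3 = 0.080555 × 0.802 + 0.025 = 0.089605.

Unemployment rate after three quarters ≈ 8.96%.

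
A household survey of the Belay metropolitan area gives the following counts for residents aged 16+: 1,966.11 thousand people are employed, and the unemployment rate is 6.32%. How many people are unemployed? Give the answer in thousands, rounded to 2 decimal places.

Let U be the number unemployed. The labor force is E + U, and U/(E+U) = 0.0632.
So U = 0.0632 × 1,966.11 / (1 − 0.0632) = 124.2582 / 0.9368 ≈ 132.64 thousand.

About 132.64 thousand are unemployed.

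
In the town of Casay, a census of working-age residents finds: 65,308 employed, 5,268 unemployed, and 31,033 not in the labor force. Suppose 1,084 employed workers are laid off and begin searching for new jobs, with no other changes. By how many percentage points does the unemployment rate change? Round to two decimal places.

Initially, labor force = 65,308 + 5,268 = 70,576, so u = 5,268/70,576 = 7.46%.
After the change, employed falls and unemployed rises by 1,084; labor force unchanged → E = 64,224, U = 6,352, labor force = 70,576.
New unemployment rate = 6,352 / 70,576 = 9.00%.
Change = 9.00% − 7.46% = +1.54 percentage points.

The unemployment rate changes by +1.54 percentage points.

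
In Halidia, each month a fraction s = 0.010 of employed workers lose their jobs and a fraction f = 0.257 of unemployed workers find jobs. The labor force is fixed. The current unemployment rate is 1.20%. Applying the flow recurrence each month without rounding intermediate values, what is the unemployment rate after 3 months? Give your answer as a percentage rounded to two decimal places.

Unemployment rate after three months ≈ 2.74%.

With a fixed labor force, u_{t+1} = u_t + s·(1−u_t) − f·u_t = u_t·(1−s−f) + s.
Here 1−s−f = 0.733 and s = 0.010.
u_1 = 0.012000 × 0.733 + 0.010 = 0.018796.
u_2 = 0.018796 × 0.733 + 0.010 = 0.023777.
u_3 = 0.023777 × 0.733 + 0.010 = 0.027429.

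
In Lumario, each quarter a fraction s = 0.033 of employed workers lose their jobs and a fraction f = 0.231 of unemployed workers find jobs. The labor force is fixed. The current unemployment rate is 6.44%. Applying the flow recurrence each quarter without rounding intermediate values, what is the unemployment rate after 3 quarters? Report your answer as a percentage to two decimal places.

With a fixed labor force, u_{t+1} = u_t + s·(1−u_t) − f·u_t = u_t·(1−s−f) + s.
Here 1−s−f = 0.736 and s = 0.033.
u_1 = 0.064400 × 0.736 + 0.033 = 0.080398.
u_2 = 0.080398 × 0.736 + 0.033 = 0.092173.
u_3 = 0.092173 × 0.736 + 0.033 = 0.100839.

Unemployment rate after three quarters ≈ 10.08%.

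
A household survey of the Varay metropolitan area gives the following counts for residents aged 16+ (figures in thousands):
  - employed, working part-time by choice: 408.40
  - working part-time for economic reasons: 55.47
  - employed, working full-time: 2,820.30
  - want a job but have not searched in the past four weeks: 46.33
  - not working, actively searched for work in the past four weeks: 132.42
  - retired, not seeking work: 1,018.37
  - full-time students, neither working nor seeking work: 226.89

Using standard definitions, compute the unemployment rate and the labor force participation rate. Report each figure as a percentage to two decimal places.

Unemployment rate ≈ 3.88%; labor force participation rate ≈ 72.57%.

Employed = 408.40 + 55.47 + 2,820.30 = 3,284.17 thousand (anyone who worked, including part-time for economic reasons, counts as employed).
Unemployed = 132.42 thousand.
Labor force = 3,284.17 + 132.42 = 3,416.59 thousand.
Not in labor force = 46.33 + 1,018.37 + 226.89 = 1,291.59 thousand (those not working and not actively searching are outside the labor force — including those who want a job but have given up searching).
Civilian working-age population = 3,416.59 + 1,291.59 = 4,708.18 thousand.
Unemployment rate = 132.42 / 3,416.59 = 3.88%.
Labor force participation rate = 3,416.59 / 4,708.18 = 72.57%.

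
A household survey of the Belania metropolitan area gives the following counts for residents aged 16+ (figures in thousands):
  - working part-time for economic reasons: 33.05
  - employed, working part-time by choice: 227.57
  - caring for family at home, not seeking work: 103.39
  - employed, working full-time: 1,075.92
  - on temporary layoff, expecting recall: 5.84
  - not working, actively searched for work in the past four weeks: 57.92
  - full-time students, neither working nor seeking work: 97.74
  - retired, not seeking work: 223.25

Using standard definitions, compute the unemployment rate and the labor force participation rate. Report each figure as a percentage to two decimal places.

Employed = 33.05 + 227.57 + 1,075.92 = 1,336.54 thousand (anyone who worked, including part-time for economic reasons, counts as employed).
Unemployed = 5.84 + 57.92 = 63.76 thousand (jobless and actively searching, or on temporary layoff).
Labor force = 1,336.54 + 63.76 = 1,400.30 thousand.
Not in labor force = 103.39 + 97.74 + 223.25 = 424.38 thousand (those not working and not actively searching are outside the labor force).
Civilian working-age population = 1,400.30 + 424.38 = 1,824.68 thousand.
Unemployment rate = 63.76 / 1,400.30 = 4.55%.
Labor force participation rate = 1,400.30 / 1,824.68 = 76.74%.

Unemployment rate ≈ 4.55%; labor force participation rate ≈ 76.74%.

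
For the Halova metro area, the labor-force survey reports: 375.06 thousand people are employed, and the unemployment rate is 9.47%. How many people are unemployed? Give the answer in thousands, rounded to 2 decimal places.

About 39.23 thousand are unemployed.

Let U be the number unemployed. The labor force is E + U, and U/(E+U) = 0.0947.
So U = 0.0947 × 375.06 / (1 − 0.0947) = 35.5182 / 0.9053 ≈ 39.23 thousand.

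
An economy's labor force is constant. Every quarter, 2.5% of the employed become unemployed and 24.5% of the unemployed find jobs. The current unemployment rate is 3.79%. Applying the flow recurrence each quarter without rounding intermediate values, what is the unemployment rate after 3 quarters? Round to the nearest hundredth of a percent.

Unemployment rate after three quarters ≈ 7.13%.

With a fixed labor force, u_{t+1} = u_t + s·(1−u_t) − f·u_t = u_t·(1−s−f) + s.
Here 1−s−f = 0.730 and s = 0.025.
u_1 = 0.037900 × 0.730 + 0.025 = 0.052667.
u_2 = 0.052667 × 0.730 + 0.025 = 0.063447.
u_3 = 0.063447 × 0.730 + 0.025 = 0.071316.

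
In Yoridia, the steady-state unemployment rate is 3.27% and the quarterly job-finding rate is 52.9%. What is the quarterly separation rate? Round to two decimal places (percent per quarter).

Separation rate ≈ 1.79% per quarter.

From u* = s/(s+f): s = u·f/(1−u).
s = 0.0327 × 52.9 / (1 − 0.0327) = 1.7298 / 0.9673 ≈ 1.79% per quarter.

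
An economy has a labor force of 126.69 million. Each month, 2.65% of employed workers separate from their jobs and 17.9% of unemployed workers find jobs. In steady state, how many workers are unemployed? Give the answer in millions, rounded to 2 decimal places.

About 16.34 million are unemployed in steady state.

Steady-state unemployment rate u* = s/(s+f) = 2.65/(2.65+17.9) = 0.128954.
Unemployed = u* × labor force = 0.128954 × 126.69 ≈ 16.34 million.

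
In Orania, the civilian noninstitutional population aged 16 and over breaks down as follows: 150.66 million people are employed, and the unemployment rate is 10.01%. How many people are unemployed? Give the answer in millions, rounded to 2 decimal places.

Let U be the number unemployed. The labor force is E + U, and U/(E+U) = 0.1001.
So U = 0.1001 × 150.66 / (1 − 0.1001) = 15.0811 / 0.8999 ≈ 16.76 million.

About 16.76 million are unemployed.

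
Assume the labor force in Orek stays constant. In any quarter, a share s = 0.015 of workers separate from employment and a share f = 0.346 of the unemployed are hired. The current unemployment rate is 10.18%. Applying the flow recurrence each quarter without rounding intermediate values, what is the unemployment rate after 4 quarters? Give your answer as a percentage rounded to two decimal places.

With a fixed labor force, u_{t+1} = u_t + s·(1−u_t) − f·u_t = u_t·(1−s−f) + s.
Here 1−s−f = 0.639 and s = 0.015.
u_1 = 0.101800 × 0.639 + 0.015 = 0.080050.
u_2 = 0.080050 × 0.639 + 0.015 = 0.066152.
u_3 = 0.066152 × 0.639 + 0.015 = 0.057271.
u_4 = 0.057271 × 0.639 + 0.015 = 0.051596.

Unemployment rate after four quarters ≈ 5.16%.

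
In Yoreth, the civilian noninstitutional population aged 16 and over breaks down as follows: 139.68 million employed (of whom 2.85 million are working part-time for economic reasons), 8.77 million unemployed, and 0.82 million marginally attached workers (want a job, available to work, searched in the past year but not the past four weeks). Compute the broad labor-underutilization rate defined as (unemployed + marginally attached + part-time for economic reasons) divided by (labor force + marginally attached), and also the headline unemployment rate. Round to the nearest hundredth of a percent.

Broad underutilization rate ≈ 8.33%; headline unemployment rate ≈ 5.91%.

Labor force = 139.68 + 8.77 = 148.45 million.
Numerator = 8.77 + 0.82 + 2.85 = 12.44 million.
Denominator = 148.45 + 0.82 = 149.27 million.
Broad rate = 12.44 / 149.27 = 8.33%.
Headline unemployment rate = 8.77 / 148.45 = 5.91%.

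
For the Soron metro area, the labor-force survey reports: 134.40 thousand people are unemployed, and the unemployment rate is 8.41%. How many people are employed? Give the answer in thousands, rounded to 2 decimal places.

Labor force = U / u = 134.40 / 0.0841 ≈ 1,598.10 thousand.
Employed = labor force − unemployed = 1,598.10 − 134.40 = 1,463.70 thousand.

About 1,463.70 thousand are employed.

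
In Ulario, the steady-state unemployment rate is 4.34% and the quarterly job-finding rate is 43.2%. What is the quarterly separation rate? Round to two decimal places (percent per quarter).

From u* = s/(s+f): s = u·f/(1−u).
s = 0.0434 × 43.2 / (1 − 0.0434) = 1.8749 / 0.9566 ≈ 1.96% per quarter.

Separation rate ≈ 1.96% per quarter.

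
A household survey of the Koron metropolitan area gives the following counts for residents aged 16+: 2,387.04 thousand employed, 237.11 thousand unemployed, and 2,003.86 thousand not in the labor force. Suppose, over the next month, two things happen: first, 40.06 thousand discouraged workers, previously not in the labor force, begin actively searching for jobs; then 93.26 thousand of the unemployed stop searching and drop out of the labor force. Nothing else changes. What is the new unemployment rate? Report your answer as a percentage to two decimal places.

New unemployment rate ≈ 7.15%.

Initially, labor force = 2,387.04 + 237.11 = 2,624.15 thousand, so u = 237.11/2,624.15 = 9.04%.
After the first change, unemployed and labor force both rise by 40.06 → E = 2,387.04, U = 277.17, labor force = 2,664.21 thousand.
After the second change, unemployed and labor force both fall by 93.26 → E = 2,387.04, U = 183.91, labor force = 2,570.95 thousand.
New unemployment rate = 183.91 / 2,570.95 = 7.15%.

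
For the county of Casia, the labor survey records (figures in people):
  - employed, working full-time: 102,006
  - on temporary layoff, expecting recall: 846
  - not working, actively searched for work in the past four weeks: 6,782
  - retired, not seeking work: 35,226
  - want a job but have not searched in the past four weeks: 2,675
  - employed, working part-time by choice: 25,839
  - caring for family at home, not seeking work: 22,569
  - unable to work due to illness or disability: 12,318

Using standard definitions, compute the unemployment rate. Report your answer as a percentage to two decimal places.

Employed = 102,006 + 25,839 = 127,845.
Unemployed = 846 + 6,782 = 7,628 (jobless and actively searching, or on temporary layoff).
Labor force = 127,845 + 7,628 = 135,473.
Unemployment rate = 7,628 / 135,473 = 5.63%.

Unemployment rate ≈ 5.63%.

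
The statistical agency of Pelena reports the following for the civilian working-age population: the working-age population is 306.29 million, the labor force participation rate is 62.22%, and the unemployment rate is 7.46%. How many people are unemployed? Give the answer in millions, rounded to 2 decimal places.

About 14.22 million are unemployed.

Labor force = 0.6222 × 306.29 = 190.57 million.
Unemployed = 0.0746 × 190.57 ≈ 14.22 million.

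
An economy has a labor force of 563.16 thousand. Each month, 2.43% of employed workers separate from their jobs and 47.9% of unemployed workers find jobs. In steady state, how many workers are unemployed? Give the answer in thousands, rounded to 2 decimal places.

Steady-state unemployment rate u* = s/(s+f) = 2.43/(2.43+47.9) = 0.048281.
Unemployed = u* × labor force = 0.048281 × 563.16 ≈ 27.19 thousand.

About 27.19 thousand are unemployed in steady state.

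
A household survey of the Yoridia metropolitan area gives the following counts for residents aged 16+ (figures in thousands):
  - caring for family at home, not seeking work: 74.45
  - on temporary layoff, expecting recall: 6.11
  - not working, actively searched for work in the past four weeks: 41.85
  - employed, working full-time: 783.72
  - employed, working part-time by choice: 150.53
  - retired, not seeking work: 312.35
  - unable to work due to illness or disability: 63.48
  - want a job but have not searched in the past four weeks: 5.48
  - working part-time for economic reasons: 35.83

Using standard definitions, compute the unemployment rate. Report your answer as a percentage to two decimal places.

Unemployment rate ≈ 4.71%.

Employed = 783.72 + 150.53 + 35.83 = 970.08 thousand (anyone who worked, including part-time for economic reasons, counts as employed).
Unemployed = 6.11 + 41.85 = 47.96 thousand (jobless and actively searching, or on temporary layoff).
Labor force = 970.08 + 47.96 = 1,018.04 thousand.
Unemployment rate = 47.96 / 1,018.04 = 4.71%.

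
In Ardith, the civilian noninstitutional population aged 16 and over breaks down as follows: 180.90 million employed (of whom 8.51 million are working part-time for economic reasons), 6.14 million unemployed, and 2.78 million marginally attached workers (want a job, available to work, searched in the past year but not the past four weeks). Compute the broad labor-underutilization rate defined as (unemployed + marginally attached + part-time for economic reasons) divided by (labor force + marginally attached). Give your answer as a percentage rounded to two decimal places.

Labor force = 180.90 + 6.14 = 187.04 million.
Numerator = 6.14 + 2.78 + 8.51 = 17.43 million.
Denominator = 187.04 + 2.78 = 189.82 million.
Broad rate = 17.43 / 189.82 = 9.18%.

Broad underutilization rate ≈ 9.18%.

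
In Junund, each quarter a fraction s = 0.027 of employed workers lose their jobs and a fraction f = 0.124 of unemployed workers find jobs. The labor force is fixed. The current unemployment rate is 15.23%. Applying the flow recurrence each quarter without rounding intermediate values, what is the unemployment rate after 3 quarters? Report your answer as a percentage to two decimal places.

Unemployment rate after three quarters ≈ 16.26%.

With a fixed labor force, u_{t+1} = u_t + s·(1−u_t) − f·u_t = u_t·(1−s−f) + s.
Here 1−s−f = 0.849 and s = 0.027.
u_1 = 0.152300 × 0.849 + 0.027 = 0.156303.
u_2 = 0.156303 × 0.849 + 0.027 = 0.159701.
u_3 = 0.159701 × 0.849 + 0.027 = 0.162586.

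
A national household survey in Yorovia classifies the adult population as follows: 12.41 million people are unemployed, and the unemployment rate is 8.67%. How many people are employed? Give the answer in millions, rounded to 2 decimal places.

Labor force = U / u = 12.41 / 0.0867 ≈ 143.14 million.
Employed = labor force − unemployed = 143.14 − 12.41 = 130.73 million.

About 130.73 million are employed.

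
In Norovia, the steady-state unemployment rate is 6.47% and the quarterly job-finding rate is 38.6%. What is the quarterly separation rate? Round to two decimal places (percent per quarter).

From u* = s/(s+f): s = u·f/(1−u).
s = 0.0647 × 38.6 / (1 − 0.0647) = 2.4974 / 0.9353 ≈ 2.67% per quarter.

Separation rate ≈ 2.67% per quarter.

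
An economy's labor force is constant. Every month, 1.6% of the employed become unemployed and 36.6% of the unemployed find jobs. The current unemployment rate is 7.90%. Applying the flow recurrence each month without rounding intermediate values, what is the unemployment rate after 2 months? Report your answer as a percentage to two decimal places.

With a fixed labor force, u_{t+1} = u_t + s·(1−u_t) − f·u_t = u_t·(1−s−f) + s.
Here 1−s−f = 0.618 and s = 0.016.
u_1 = 0.079000 × 0.618 + 0.016 = 0.064822.
u_2 = 0.064822 × 0.618 + 0.016 = 0.056060.

Unemployment rate after two months ≈ 5.61%.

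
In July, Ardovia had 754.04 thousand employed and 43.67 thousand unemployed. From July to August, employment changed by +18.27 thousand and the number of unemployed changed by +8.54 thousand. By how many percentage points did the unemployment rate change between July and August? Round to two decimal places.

July: labor force = 754.04 + 43.67 = 797.71; u = 43.67/797.71 = 5.47%.
August: labor force = 772.31 + 52.21 = 824.52; u = 52.21/824.52 = 6.33%.
Change = 6.33% − 5.47% = +0.86 pp.

The unemployment rate changed by +0.86 percentage points.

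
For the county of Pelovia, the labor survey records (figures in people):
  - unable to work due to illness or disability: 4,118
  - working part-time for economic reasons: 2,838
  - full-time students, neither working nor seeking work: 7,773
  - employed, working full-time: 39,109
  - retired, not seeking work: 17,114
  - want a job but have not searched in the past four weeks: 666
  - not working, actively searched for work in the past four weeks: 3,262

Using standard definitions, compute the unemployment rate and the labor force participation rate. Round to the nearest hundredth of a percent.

Unemployment rate ≈ 7.22%; labor force participation rate ≈ 60.38%.

Employed = 2,838 + 39,109 = 41,947 (anyone who worked, including part-time for economic reasons, counts as employed).
Unemployed = 3,262.
Labor force = 41,947 + 3,262 = 45,209.
Not in labor force = 4,118 + 7,773 + 17,114 + 666 = 29,671 (those not working and not actively searching are outside the labor force — including those who want a job but have given up searching).
Civilian working-age population = 45,209 + 29,671 = 74,880.
Unemployment rate = 3,262 / 45,209 = 7.22%.
Labor force participation rate = 45,209 / 74,880 = 60.38%.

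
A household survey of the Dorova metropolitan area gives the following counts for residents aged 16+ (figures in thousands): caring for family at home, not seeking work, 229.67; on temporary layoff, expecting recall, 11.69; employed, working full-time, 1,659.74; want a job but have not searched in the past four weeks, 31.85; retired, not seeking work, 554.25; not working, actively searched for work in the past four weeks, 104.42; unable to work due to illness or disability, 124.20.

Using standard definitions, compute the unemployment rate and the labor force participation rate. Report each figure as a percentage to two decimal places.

Unemployment rate ≈ 6.54%; labor force participation rate ≈ 65.39%.

Employed = 1,659.74 thousand.
Unemployed = 11.69 + 104.42 = 116.11 thousand (jobless and actively searching, or on temporary layoff).
Labor force = 1,659.74 + 116.11 = 1,775.85 thousand.
Not in labor force = 229.67 + 31.85 + 554.25 + 124.20 = 939.97 thousand (those not working and not actively searching are outside the labor force — including those who want a job but have given up searching).
Civilian working-age population = 1,775.85 + 939.97 = 2,715.82 thousand.
Unemployment rate = 116.11 / 1,775.85 = 6.54%.
Labor force participation rate = 1,775.85 / 2,715.82 = 65.39%.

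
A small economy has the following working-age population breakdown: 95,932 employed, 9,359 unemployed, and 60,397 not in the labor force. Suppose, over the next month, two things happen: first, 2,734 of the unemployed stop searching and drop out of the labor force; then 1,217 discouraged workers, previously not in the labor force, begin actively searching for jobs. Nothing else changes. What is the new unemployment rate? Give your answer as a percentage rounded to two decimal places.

Initially, labor force = 95,932 + 9,359 = 105,291, so u = 9,359/105,291 = 8.89%.
After the first change, unemployed and labor force both fall by 2,734 → E = 95,932, U = 6,625, labor force = 102,557.
After the second change, unemployed and labor force both rise by 1,217 → E = 95,932, U = 7,842, labor force = 103,774.
New unemployment rate = 7,842 / 103,774 = 7.56%.

New unemployment rate ≈ 7.56%.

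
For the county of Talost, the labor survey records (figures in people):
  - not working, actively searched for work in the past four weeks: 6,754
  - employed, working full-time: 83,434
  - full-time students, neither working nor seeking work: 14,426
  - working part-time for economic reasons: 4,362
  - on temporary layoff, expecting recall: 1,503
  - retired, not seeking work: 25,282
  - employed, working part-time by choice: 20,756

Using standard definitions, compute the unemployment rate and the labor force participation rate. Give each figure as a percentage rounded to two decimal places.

Employed = 83,434 + 4,362 + 20,756 = 108,552 (anyone who worked, including part-time for economic reasons, counts as employed).
Unemployed = 6,754 + 1,503 = 8,257 (jobless and actively searching, or on temporary layoff).
Labor force = 108,552 + 8,257 = 116,809.
Not in labor force = 14,426 + 25,282 = 39,708 (those not working and not actively searching are outside the labor force).
Civilian working-age population = 116,809 + 39,708 = 156,517.
Unemployment rate = 8,257 / 116,809 = 7.07%.
Labor force participation rate = 116,809 / 156,517 = 74.63%.

Unemployment rate ≈ 7.07%; labor force participation rate ≈ 74.63%.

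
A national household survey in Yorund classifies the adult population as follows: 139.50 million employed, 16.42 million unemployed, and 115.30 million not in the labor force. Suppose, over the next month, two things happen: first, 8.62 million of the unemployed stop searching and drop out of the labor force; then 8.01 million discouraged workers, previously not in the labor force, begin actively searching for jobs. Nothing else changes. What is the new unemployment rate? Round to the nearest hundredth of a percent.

Initially, labor force = 139.50 + 16.42 = 155.92 million, so u = 16.42/155.92 = 10.53%.
After the first change, unemployed and labor force both fall by 8.62 → E = 139.50, U = 7.80, labor force = 147.30 million.
After the second change, unemployed and labor force both rise by 8.01 → E = 139.50, U = 15.81, labor force = 155.31 million.
New unemployment rate = 15.81 / 155.31 = 10.18%.

New unemployment rate ≈ 10.18%.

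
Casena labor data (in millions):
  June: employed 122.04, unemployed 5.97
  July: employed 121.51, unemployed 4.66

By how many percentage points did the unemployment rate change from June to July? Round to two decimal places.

The unemployment rate changed by −0.97 percentage points.

June: labor force = 122.04 + 5.97 = 128.01; u = 5.97/128.01 = 4.66%.
July: labor force = 121.51 + 4.66 = 126.17; u = 4.66/126.17 = 3.69%.
Change = 3.69% − 4.66% = −0.97 pp.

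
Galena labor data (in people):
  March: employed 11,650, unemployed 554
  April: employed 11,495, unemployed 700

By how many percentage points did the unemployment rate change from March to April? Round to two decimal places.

The unemployment rate changed by +1.20 percentage points.

March: labor force = 11,650 + 554 = 12,204; u = 554/12,204 = 4.54%.
April: labor force = 11,495 + 700 = 12,195; u = 700/12,195 = 5.74%.
Change = 5.74% − 4.54% = +1.20 pp.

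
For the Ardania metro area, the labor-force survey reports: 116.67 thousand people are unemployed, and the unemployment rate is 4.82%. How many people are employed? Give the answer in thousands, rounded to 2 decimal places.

Labor force = U / u = 116.67 / 0.0482 ≈ 2,420.54 thousand.
Employed = labor force − unemployed = 2,420.54 − 116.67 = 2,303.87 thousand.

About 2,303.87 thousand are employed.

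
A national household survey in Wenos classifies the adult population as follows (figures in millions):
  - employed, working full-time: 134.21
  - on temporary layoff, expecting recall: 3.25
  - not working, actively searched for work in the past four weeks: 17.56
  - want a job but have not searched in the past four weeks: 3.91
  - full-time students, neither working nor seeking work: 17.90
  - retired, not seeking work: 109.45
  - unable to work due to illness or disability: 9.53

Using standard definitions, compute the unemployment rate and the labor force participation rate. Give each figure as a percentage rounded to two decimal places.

Unemployment rate ≈ 13.42%; labor force participation rate ≈ 52.41%.

Employed = 134.21 million.
Unemployed = 3.25 + 17.56 = 20.81 million (jobless and actively searching, or on temporary layoff).
Labor force = 134.21 + 20.81 = 155.02 million.
Not in labor force = 3.91 + 17.90 + 109.45 + 9.53 = 140.79 million (those not working and not actively searching are outside the labor force — including those who want a job but have given up searching).
Civilian working-age population = 155.02 + 140.79 = 295.81 million.
Unemployment rate = 20.81 / 155.02 = 13.42%.
Labor force participation rate = 155.02 / 295.81 = 52.41%.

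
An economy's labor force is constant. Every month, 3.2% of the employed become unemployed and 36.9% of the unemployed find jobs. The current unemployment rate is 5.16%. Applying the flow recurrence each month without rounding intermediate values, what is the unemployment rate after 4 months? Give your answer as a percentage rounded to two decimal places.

With a fixed labor force, u_{t+1} = u_t + s·(1−u_t) − f·u_t = u_t·(1−s−f) + s.
Here 1−s−f = 0.599 and s = 0.032.
u_1 = 0.051600 × 0.599 + 0.032 = 0.062908.
u_2 = 0.062908 × 0.599 + 0.032 = 0.069682.
u_3 = 0.069682 × 0.599 + 0.032 = 0.073740.
u_4 = 0.073740 × 0.599 + 0.032 = 0.076170.

Unemployment rate after four months ≈ 7.62%.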